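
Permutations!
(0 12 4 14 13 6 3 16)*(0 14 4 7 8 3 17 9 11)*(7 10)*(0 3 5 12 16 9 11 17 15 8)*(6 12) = (0 16 14 13 12 10 7)(3 9 17 11)(5 6 15 8) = [16, 1, 2, 9, 4, 6, 15, 0, 5, 17, 7, 3, 10, 12, 13, 8, 14, 11]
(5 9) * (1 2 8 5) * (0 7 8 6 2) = (0 7 8 5 9 1)(2 6) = [7, 0, 6, 3, 4, 9, 2, 8, 5, 1]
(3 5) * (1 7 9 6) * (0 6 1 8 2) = (0 6 8 2)(1 7 9)(3 5) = [6, 7, 0, 5, 4, 3, 8, 9, 2, 1]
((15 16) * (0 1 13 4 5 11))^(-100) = (16)(0 13 5)(1 4 11)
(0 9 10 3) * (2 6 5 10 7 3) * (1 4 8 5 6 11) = (0 9 7 3)(1 4 8 5 10 2 11) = [9, 4, 11, 0, 8, 10, 6, 3, 5, 7, 2, 1]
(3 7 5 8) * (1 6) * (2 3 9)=(1 6)(2 3 7 5 8 9)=[0, 6, 3, 7, 4, 8, 1, 5, 9, 2]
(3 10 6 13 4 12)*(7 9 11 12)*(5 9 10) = (3 5 9 11 12)(4 7 10 6 13) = [0, 1, 2, 5, 7, 9, 13, 10, 8, 11, 6, 12, 3, 4]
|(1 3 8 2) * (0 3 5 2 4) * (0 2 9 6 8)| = |(0 3)(1 5 9 6 8 4 2)| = 14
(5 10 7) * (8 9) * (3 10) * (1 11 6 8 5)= (1 11 6 8 9 5 3 10 7)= [0, 11, 2, 10, 4, 3, 8, 1, 9, 5, 7, 6]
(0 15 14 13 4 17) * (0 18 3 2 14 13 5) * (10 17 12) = [15, 1, 14, 2, 12, 0, 6, 7, 8, 9, 17, 11, 10, 4, 5, 13, 16, 18, 3] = (0 15 13 4 12 10 17 18 3 2 14 5)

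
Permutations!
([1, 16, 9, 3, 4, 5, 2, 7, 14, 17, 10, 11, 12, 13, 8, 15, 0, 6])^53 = [16, 0, 9, 3, 4, 5, 2, 7, 14, 17, 10, 11, 12, 13, 8, 15, 1, 6]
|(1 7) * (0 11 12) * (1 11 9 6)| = 7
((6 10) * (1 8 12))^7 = ((1 8 12)(6 10))^7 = (1 8 12)(6 10)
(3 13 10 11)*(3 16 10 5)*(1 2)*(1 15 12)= [0, 2, 15, 13, 4, 3, 6, 7, 8, 9, 11, 16, 1, 5, 14, 12, 10]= (1 2 15 12)(3 13 5)(10 11 16)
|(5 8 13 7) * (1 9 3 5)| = 7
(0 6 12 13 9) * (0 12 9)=(0 6 9 12 13)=[6, 1, 2, 3, 4, 5, 9, 7, 8, 12, 10, 11, 13, 0]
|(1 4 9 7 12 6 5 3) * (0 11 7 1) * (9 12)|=10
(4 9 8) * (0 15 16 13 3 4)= (0 15 16 13 3 4 9 8)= [15, 1, 2, 4, 9, 5, 6, 7, 0, 8, 10, 11, 12, 3, 14, 16, 13]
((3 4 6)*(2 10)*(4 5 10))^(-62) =((2 4 6 3 5 10))^(-62) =(2 5 6)(3 4 10)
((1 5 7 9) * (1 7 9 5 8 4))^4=((1 8 4)(5 9 7))^4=(1 8 4)(5 9 7)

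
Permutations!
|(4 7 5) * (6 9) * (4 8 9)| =6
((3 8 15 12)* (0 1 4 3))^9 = ((0 1 4 3 8 15 12))^9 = (0 4 8 12 1 3 15)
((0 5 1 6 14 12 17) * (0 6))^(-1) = (0 1 5)(6 17 12 14)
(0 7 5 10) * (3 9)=(0 7 5 10)(3 9)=[7, 1, 2, 9, 4, 10, 6, 5, 8, 3, 0]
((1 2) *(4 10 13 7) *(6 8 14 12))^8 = ((1 2)(4 10 13 7)(6 8 14 12))^8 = (14)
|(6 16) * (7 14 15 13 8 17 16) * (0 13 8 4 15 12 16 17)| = 5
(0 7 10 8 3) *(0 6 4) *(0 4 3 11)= (0 7 10 8 11)(3 6)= [7, 1, 2, 6, 4, 5, 3, 10, 11, 9, 8, 0]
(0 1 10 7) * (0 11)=[1, 10, 2, 3, 4, 5, 6, 11, 8, 9, 7, 0]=(0 1 10 7 11)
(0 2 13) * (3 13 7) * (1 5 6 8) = [2, 5, 7, 13, 4, 6, 8, 3, 1, 9, 10, 11, 12, 0] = (0 2 7 3 13)(1 5 6 8)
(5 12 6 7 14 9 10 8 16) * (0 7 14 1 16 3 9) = (0 7 1 16 5 12 6 14)(3 9 10 8) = [7, 16, 2, 9, 4, 12, 14, 1, 3, 10, 8, 11, 6, 13, 0, 15, 5]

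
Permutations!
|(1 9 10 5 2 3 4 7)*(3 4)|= |(1 9 10 5 2 4 7)|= 7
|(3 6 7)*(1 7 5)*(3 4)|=6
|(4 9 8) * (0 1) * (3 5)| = |(0 1)(3 5)(4 9 8)| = 6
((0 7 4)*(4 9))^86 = (0 9)(4 7)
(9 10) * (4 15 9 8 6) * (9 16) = [0, 1, 2, 3, 15, 5, 4, 7, 6, 10, 8, 11, 12, 13, 14, 16, 9] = (4 15 16 9 10 8 6)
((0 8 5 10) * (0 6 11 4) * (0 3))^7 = ((0 8 5 10 6 11 4 3))^7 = (0 3 4 11 6 10 5 8)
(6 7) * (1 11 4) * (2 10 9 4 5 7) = [0, 11, 10, 3, 1, 7, 2, 6, 8, 4, 9, 5] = (1 11 5 7 6 2 10 9 4)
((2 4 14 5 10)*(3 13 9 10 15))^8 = (2 10 9 13 3 15 5 14 4)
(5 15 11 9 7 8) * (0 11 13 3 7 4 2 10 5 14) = (0 11 9 4 2 10 5 15 13 3 7 8 14) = [11, 1, 10, 7, 2, 15, 6, 8, 14, 4, 5, 9, 12, 3, 0, 13]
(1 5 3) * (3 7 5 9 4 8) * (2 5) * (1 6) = (1 9 4 8 3 6)(2 5 7) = [0, 9, 5, 6, 8, 7, 1, 2, 3, 4]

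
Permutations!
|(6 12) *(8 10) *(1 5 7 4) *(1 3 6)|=14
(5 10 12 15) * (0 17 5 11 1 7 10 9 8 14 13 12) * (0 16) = (0 17 5 9 8 14 13 12 15 11 1 7 10 16) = [17, 7, 2, 3, 4, 9, 6, 10, 14, 8, 16, 1, 15, 12, 13, 11, 0, 5]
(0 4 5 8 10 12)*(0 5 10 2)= (0 4 10 12 5 8 2)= [4, 1, 0, 3, 10, 8, 6, 7, 2, 9, 12, 11, 5]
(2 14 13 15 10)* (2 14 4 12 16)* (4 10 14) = (2 10 4 12 16)(13 15 14) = [0, 1, 10, 3, 12, 5, 6, 7, 8, 9, 4, 11, 16, 15, 13, 14, 2]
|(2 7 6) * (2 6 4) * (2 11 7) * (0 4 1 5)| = 6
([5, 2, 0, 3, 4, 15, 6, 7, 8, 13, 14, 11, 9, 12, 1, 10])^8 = [5, 2, 0, 3, 4, 15, 6, 7, 8, 12, 14, 11, 13, 9, 1, 10]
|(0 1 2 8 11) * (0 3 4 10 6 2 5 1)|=14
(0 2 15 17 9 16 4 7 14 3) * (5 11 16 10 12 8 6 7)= (0 2 15 17 9 10 12 8 6 7 14 3)(4 5 11 16)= [2, 1, 15, 0, 5, 11, 7, 14, 6, 10, 12, 16, 8, 13, 3, 17, 4, 9]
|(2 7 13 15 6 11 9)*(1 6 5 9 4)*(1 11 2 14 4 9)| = 28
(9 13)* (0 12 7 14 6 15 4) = (0 12 7 14 6 15 4)(9 13) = [12, 1, 2, 3, 0, 5, 15, 14, 8, 13, 10, 11, 7, 9, 6, 4]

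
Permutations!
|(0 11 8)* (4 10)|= 6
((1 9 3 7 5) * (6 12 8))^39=(12)(1 5 7 3 9)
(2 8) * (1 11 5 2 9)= (1 11 5 2 8 9)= [0, 11, 8, 3, 4, 2, 6, 7, 9, 1, 10, 5]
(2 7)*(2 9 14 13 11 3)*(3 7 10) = (2 10 3)(7 9 14 13 11) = [0, 1, 10, 2, 4, 5, 6, 9, 8, 14, 3, 7, 12, 11, 13]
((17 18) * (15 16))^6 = ((15 16)(17 18))^6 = (18)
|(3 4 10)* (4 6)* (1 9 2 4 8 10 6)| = |(1 9 2 4 6 8 10 3)| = 8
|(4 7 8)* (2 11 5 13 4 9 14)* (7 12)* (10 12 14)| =30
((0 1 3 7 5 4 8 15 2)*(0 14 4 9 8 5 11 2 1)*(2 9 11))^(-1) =(1 15 8 9 11 5 4 14 2 7 3)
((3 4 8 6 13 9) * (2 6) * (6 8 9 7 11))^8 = ((2 8)(3 4 9)(6 13 7 11))^8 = (13)(3 9 4)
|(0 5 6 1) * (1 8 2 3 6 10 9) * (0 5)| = 4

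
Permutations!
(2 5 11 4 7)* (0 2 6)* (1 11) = (0 2 5 1 11 4 7 6) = [2, 11, 5, 3, 7, 1, 0, 6, 8, 9, 10, 4]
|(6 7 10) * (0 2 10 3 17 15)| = |(0 2 10 6 7 3 17 15)| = 8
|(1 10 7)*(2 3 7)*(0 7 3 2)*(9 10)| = 5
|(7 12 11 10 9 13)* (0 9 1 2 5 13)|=8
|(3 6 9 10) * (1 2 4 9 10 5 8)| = 6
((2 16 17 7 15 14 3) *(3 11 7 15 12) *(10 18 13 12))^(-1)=(2 3 12 13 18 10 7 11 14 15 17 16)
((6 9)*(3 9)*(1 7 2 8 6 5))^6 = ((1 7 2 8 6 3 9 5))^6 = (1 9 6 2)(3 8 7 5)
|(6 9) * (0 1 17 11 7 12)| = 6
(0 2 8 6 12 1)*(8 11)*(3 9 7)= (0 2 11 8 6 12 1)(3 9 7)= [2, 0, 11, 9, 4, 5, 12, 3, 6, 7, 10, 8, 1]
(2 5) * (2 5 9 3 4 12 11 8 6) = [0, 1, 9, 4, 12, 5, 2, 7, 6, 3, 10, 8, 11] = (2 9 3 4 12 11 8 6)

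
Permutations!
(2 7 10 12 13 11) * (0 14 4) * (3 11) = (0 14 4)(2 7 10 12 13 3 11) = [14, 1, 7, 11, 0, 5, 6, 10, 8, 9, 12, 2, 13, 3, 4]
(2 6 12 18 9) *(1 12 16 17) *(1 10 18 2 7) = (1 12 2 6 16 17 10 18 9 7) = [0, 12, 6, 3, 4, 5, 16, 1, 8, 7, 18, 11, 2, 13, 14, 15, 17, 10, 9]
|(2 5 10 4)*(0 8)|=|(0 8)(2 5 10 4)|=4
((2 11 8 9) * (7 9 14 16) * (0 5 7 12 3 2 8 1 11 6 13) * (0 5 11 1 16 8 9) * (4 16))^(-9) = ((0 11 4 16 12 3 2 6 13 5 7)(8 14))^(-9) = (0 4 12 2 13 7 11 16 3 6 5)(8 14)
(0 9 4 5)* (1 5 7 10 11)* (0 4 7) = (0 9 7 10 11 1 5 4) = [9, 5, 2, 3, 0, 4, 6, 10, 8, 7, 11, 1]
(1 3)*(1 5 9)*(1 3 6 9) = [0, 6, 2, 5, 4, 1, 9, 7, 8, 3] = (1 6 9 3 5)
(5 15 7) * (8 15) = (5 8 15 7) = [0, 1, 2, 3, 4, 8, 6, 5, 15, 9, 10, 11, 12, 13, 14, 7]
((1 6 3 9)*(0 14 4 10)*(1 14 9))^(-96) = ((0 9 14 4 10)(1 6 3))^(-96) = (0 10 4 14 9)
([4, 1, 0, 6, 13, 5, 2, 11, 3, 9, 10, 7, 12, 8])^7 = [0, 1, 2, 3, 4, 5, 6, 11, 8, 9, 10, 7, 12, 13]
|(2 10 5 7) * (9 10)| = 5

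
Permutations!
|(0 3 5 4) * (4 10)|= |(0 3 5 10 4)|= 5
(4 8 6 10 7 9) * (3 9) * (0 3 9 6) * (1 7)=(0 3 6 10 1 7 9 4 8)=[3, 7, 2, 6, 8, 5, 10, 9, 0, 4, 1]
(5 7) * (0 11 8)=(0 11 8)(5 7)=[11, 1, 2, 3, 4, 7, 6, 5, 0, 9, 10, 8]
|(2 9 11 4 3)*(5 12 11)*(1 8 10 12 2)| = |(1 8 10 12 11 4 3)(2 9 5)| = 21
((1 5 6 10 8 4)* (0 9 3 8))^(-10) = (0 10 6 5 1 4 8 3 9)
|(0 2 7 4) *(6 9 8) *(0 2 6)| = 12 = |(0 6 9 8)(2 7 4)|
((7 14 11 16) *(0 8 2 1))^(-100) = ((0 8 2 1)(7 14 11 16))^(-100) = (16)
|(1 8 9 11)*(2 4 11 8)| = 4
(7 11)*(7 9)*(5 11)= [0, 1, 2, 3, 4, 11, 6, 5, 8, 7, 10, 9]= (5 11 9 7)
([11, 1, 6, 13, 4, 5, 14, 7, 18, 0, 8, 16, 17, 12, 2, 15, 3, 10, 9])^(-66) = [0, 1, 2, 3, 4, 5, 6, 7, 8, 9, 10, 11, 12, 13, 14, 15, 16, 17, 18]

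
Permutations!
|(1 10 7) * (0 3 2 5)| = 12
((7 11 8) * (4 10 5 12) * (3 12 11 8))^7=((3 12 4 10 5 11)(7 8))^7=(3 12 4 10 5 11)(7 8)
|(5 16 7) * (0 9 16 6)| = 6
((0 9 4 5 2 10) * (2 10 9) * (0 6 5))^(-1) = ((0 2 9 4)(5 10 6))^(-1) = (0 4 9 2)(5 6 10)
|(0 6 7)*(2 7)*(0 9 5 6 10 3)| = |(0 10 3)(2 7 9 5 6)| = 15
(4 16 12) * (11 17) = (4 16 12)(11 17) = [0, 1, 2, 3, 16, 5, 6, 7, 8, 9, 10, 17, 4, 13, 14, 15, 12, 11]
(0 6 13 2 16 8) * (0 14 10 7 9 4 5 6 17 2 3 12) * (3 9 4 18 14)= (0 17 2 16 8 3 12)(4 5 6 13 9 18 14 10 7)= [17, 1, 16, 12, 5, 6, 13, 4, 3, 18, 7, 11, 0, 9, 10, 15, 8, 2, 14]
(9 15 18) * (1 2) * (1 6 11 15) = (1 2 6 11 15 18 9) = [0, 2, 6, 3, 4, 5, 11, 7, 8, 1, 10, 15, 12, 13, 14, 18, 16, 17, 9]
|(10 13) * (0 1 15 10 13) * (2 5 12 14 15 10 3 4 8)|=24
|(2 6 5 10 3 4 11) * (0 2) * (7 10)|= 9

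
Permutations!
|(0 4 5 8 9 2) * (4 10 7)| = 8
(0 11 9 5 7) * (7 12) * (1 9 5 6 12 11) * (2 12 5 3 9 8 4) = (0 1 8 4 2 12 7)(3 9 6 5 11) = [1, 8, 12, 9, 2, 11, 5, 0, 4, 6, 10, 3, 7]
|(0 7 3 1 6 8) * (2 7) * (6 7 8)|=3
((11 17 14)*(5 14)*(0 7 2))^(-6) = ((0 7 2)(5 14 11 17))^(-6) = (5 11)(14 17)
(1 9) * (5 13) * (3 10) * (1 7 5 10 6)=[0, 9, 2, 6, 4, 13, 1, 5, 8, 7, 3, 11, 12, 10]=(1 9 7 5 13 10 3 6)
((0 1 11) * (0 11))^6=((11)(0 1))^6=(11)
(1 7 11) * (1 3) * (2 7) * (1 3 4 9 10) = [0, 2, 7, 3, 9, 5, 6, 11, 8, 10, 1, 4] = (1 2 7 11 4 9 10)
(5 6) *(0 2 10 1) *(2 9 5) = (0 9 5 6 2 10 1) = [9, 0, 10, 3, 4, 6, 2, 7, 8, 5, 1]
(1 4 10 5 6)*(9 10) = [0, 4, 2, 3, 9, 6, 1, 7, 8, 10, 5] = (1 4 9 10 5 6)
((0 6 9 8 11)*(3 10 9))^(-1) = ((0 6 3 10 9 8 11))^(-1) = (0 11 8 9 10 3 6)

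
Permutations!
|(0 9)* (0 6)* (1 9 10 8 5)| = 7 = |(0 10 8 5 1 9 6)|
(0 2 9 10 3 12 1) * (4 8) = (0 2 9 10 3 12 1)(4 8) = [2, 0, 9, 12, 8, 5, 6, 7, 4, 10, 3, 11, 1]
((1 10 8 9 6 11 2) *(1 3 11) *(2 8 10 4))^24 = (11)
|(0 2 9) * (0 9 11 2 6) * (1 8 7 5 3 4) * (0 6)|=|(1 8 7 5 3 4)(2 11)|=6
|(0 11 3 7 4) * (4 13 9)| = |(0 11 3 7 13 9 4)| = 7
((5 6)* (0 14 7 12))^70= (0 7)(12 14)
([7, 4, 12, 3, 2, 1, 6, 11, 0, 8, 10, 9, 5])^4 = (0 8 9 11 7)(1 5 12 2 4)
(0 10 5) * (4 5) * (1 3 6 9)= (0 10 4 5)(1 3 6 9)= [10, 3, 2, 6, 5, 0, 9, 7, 8, 1, 4]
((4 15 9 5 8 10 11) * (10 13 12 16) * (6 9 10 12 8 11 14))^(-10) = (16)(4 5 6 10)(9 14 15 11)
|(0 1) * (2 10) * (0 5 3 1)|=|(1 5 3)(2 10)|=6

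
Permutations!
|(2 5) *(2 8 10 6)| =|(2 5 8 10 6)| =5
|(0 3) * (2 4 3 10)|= 5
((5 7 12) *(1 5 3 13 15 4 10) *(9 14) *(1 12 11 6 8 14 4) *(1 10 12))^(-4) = (1 3 14 7 15 4 6)(5 13 9 11 10 12 8)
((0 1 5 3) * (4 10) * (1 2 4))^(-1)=(0 3 5 1 10 4 2)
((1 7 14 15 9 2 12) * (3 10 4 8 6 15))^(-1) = ((1 7 14 3 10 4 8 6 15 9 2 12))^(-1) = (1 12 2 9 15 6 8 4 10 3 14 7)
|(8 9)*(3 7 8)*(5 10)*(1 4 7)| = 6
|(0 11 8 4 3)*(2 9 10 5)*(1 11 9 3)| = 12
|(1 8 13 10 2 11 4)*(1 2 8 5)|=6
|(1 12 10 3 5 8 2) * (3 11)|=8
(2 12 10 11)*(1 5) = (1 5)(2 12 10 11) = [0, 5, 12, 3, 4, 1, 6, 7, 8, 9, 11, 2, 10]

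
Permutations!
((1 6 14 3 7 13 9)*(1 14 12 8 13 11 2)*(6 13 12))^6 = (1 11 3 9)(2 7 14 13)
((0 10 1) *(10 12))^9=(0 12 10 1)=((0 12 10 1))^9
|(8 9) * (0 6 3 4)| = 4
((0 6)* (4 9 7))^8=(4 7 9)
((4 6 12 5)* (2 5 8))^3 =((2 5 4 6 12 8))^3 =(2 6)(4 8)(5 12)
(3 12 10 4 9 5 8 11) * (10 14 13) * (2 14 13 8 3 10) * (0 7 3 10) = (0 7 3 12 13 2 14 8 11)(4 9 5 10) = [7, 1, 14, 12, 9, 10, 6, 3, 11, 5, 4, 0, 13, 2, 8]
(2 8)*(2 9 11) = (2 8 9 11) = [0, 1, 8, 3, 4, 5, 6, 7, 9, 11, 10, 2]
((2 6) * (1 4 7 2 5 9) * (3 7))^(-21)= (1 7 5 4 2 9 3 6)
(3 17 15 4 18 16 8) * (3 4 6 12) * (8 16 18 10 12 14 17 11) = (18)(3 11 8 4 10 12)(6 14 17 15) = [0, 1, 2, 11, 10, 5, 14, 7, 4, 9, 12, 8, 3, 13, 17, 6, 16, 15, 18]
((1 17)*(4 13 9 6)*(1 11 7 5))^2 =((1 17 11 7 5)(4 13 9 6))^2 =(1 11 5 17 7)(4 9)(6 13)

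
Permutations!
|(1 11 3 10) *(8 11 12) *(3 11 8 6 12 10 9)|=2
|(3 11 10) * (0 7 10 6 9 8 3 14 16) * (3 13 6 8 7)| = 11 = |(0 3 11 8 13 6 9 7 10 14 16)|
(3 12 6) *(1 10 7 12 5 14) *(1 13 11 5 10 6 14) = (1 6 3 10 7 12 14 13 11 5) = [0, 6, 2, 10, 4, 1, 3, 12, 8, 9, 7, 5, 14, 11, 13]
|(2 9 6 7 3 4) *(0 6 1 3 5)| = 20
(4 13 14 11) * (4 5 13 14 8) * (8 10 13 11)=(4 14 8)(5 11)(10 13)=[0, 1, 2, 3, 14, 11, 6, 7, 4, 9, 13, 5, 12, 10, 8]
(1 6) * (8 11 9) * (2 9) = [0, 6, 9, 3, 4, 5, 1, 7, 11, 8, 10, 2] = (1 6)(2 9 8 11)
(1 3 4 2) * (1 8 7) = [0, 3, 8, 4, 2, 5, 6, 1, 7] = (1 3 4 2 8 7)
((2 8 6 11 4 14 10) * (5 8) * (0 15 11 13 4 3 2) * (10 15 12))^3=(2 6 14 3 8 4 11 5 13 15)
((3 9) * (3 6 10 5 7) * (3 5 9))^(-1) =(5 7)(6 9 10)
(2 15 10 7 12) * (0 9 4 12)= (0 9 4 12 2 15 10 7)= [9, 1, 15, 3, 12, 5, 6, 0, 8, 4, 7, 11, 2, 13, 14, 10]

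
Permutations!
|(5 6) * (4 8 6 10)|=5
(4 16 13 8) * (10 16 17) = (4 17 10 16 13 8) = [0, 1, 2, 3, 17, 5, 6, 7, 4, 9, 16, 11, 12, 8, 14, 15, 13, 10]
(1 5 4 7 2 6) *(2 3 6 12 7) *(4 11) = (1 5 11 4 2 12 7 3 6) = [0, 5, 12, 6, 2, 11, 1, 3, 8, 9, 10, 4, 7]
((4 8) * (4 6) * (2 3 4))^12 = (2 4 6 3 8)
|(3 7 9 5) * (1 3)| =|(1 3 7 9 5)| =5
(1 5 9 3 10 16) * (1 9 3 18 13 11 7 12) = [0, 5, 2, 10, 4, 3, 6, 12, 8, 18, 16, 7, 1, 11, 14, 15, 9, 17, 13] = (1 5 3 10 16 9 18 13 11 7 12)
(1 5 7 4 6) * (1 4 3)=(1 5 7 3)(4 6)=[0, 5, 2, 1, 6, 7, 4, 3]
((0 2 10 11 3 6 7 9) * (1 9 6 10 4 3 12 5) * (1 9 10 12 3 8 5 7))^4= (0 5 4)(1 12 10 7 11 6 3)(2 9 8)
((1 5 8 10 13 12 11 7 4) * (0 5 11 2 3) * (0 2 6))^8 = ((0 5 8 10 13 12 6)(1 11 7 4)(2 3))^8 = (0 5 8 10 13 12 6)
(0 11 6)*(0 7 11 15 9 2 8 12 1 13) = [15, 13, 8, 3, 4, 5, 7, 11, 12, 2, 10, 6, 1, 0, 14, 9] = (0 15 9 2 8 12 1 13)(6 7 11)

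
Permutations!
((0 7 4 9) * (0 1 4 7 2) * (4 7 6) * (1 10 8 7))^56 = (4 10 7)(6 9 8)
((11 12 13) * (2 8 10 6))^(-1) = ((2 8 10 6)(11 12 13))^(-1) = (2 6 10 8)(11 13 12)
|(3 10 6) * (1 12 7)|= 3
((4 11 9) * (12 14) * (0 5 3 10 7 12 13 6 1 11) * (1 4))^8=((0 5 3 10 7 12 14 13 6 4)(1 11 9))^8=(0 6 14 7 3)(1 9 11)(4 13 12 10 5)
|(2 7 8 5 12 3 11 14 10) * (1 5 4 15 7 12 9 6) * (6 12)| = 20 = |(1 5 9 12 3 11 14 10 2 6)(4 15 7 8)|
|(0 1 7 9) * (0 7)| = 2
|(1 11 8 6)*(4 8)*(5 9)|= 10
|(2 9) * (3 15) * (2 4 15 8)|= |(2 9 4 15 3 8)|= 6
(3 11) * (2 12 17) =(2 12 17)(3 11) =[0, 1, 12, 11, 4, 5, 6, 7, 8, 9, 10, 3, 17, 13, 14, 15, 16, 2]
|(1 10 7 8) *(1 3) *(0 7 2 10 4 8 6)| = 12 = |(0 7 6)(1 4 8 3)(2 10)|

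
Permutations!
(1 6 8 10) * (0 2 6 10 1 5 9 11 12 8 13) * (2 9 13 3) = (0 9 11 12 8 1 10 5 13)(2 6 3) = [9, 10, 6, 2, 4, 13, 3, 7, 1, 11, 5, 12, 8, 0]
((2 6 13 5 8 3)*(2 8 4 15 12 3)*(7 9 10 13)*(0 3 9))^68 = ((0 3 8 2 6 7)(4 15 12 9 10 13 5))^68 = (0 8 6)(2 7 3)(4 13 9 15 5 10 12)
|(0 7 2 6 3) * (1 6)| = 6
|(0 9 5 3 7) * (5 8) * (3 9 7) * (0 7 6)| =|(0 6)(5 9 8)| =6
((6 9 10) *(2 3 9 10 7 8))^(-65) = ((2 3 9 7 8)(6 10))^(-65) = (6 10)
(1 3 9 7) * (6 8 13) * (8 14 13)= [0, 3, 2, 9, 4, 5, 14, 1, 8, 7, 10, 11, 12, 6, 13]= (1 3 9 7)(6 14 13)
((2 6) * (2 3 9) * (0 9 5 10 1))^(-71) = (0 9 2 6 3 5 10 1)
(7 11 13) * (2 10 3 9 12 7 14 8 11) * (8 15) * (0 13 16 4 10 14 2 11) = (0 13 2 14 15 8)(3 9 12 7 11 16 4 10) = [13, 1, 14, 9, 10, 5, 6, 11, 0, 12, 3, 16, 7, 2, 15, 8, 4]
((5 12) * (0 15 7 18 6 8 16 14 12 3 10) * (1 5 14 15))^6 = ((0 1 5 3 10)(6 8 16 15 7 18)(12 14))^6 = (18)(0 1 5 3 10)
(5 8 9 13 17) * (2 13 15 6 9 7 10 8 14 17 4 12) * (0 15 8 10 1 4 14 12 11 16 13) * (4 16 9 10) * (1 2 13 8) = (0 15 6 10 4 11 9 1 16 8 7 2)(5 12 13 14 17) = [15, 16, 0, 3, 11, 12, 10, 2, 7, 1, 4, 9, 13, 14, 17, 6, 8, 5]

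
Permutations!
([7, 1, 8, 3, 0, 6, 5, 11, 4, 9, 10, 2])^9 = [2, 1, 0, 3, 11, 6, 5, 8, 7, 9, 10, 4]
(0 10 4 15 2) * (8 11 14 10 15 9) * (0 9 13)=(0 15 2 9 8 11 14 10 4 13)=[15, 1, 9, 3, 13, 5, 6, 7, 11, 8, 4, 14, 12, 0, 10, 2]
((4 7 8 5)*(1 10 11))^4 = (1 10 11)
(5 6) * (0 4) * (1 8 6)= (0 4)(1 8 6 5)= [4, 8, 2, 3, 0, 1, 5, 7, 6]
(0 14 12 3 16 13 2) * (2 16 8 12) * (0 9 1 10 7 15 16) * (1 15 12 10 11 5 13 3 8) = (0 14 2 9 15 16 3 1 11 5 13)(7 12 8 10) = [14, 11, 9, 1, 4, 13, 6, 12, 10, 15, 7, 5, 8, 0, 2, 16, 3]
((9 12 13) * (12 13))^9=((9 13))^9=(9 13)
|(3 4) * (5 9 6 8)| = |(3 4)(5 9 6 8)| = 4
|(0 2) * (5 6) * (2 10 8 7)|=|(0 10 8 7 2)(5 6)|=10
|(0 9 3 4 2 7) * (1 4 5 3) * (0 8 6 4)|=|(0 9 1)(2 7 8 6 4)(3 5)|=30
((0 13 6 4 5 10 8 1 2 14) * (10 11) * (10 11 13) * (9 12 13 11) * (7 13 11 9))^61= ((0 10 8 1 2 14)(4 5 9 12 11 7 13 6))^61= (0 10 8 1 2 14)(4 7 9 6 11 5 13 12)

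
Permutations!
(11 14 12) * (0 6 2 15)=(0 6 2 15)(11 14 12)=[6, 1, 15, 3, 4, 5, 2, 7, 8, 9, 10, 14, 11, 13, 12, 0]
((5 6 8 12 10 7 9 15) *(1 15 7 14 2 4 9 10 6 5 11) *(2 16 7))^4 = (16)(1 15 11)(2 4 9)(6 8 12)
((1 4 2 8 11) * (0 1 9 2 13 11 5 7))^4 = (0 11 5 4 2)(1 9 7 13 8)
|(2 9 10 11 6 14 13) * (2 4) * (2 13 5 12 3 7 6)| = 12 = |(2 9 10 11)(3 7 6 14 5 12)(4 13)|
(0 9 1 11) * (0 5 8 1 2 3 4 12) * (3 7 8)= (0 9 2 7 8 1 11 5 3 4 12)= [9, 11, 7, 4, 12, 3, 6, 8, 1, 2, 10, 5, 0]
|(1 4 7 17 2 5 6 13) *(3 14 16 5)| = |(1 4 7 17 2 3 14 16 5 6 13)| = 11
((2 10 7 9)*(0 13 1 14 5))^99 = (0 5 14 1 13)(2 9 7 10)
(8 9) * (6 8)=(6 8 9)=[0, 1, 2, 3, 4, 5, 8, 7, 9, 6]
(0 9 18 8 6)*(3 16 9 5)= (0 5 3 16 9 18 8 6)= [5, 1, 2, 16, 4, 3, 0, 7, 6, 18, 10, 11, 12, 13, 14, 15, 9, 17, 8]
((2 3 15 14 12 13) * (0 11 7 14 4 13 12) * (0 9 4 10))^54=(0 10 15 3 2 13 4 9 14 7 11)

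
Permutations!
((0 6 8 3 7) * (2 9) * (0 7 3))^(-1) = ((0 6 8)(2 9))^(-1) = (0 8 6)(2 9)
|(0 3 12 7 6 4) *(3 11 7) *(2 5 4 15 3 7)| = 5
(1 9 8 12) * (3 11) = [0, 9, 2, 11, 4, 5, 6, 7, 12, 8, 10, 3, 1] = (1 9 8 12)(3 11)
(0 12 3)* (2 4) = (0 12 3)(2 4) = [12, 1, 4, 0, 2, 5, 6, 7, 8, 9, 10, 11, 3]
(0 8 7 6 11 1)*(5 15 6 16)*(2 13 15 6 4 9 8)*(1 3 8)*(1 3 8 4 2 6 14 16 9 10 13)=(0 6 11 8 7 9 3 4 10 13 15 2 1)(5 14 16)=[6, 0, 1, 4, 10, 14, 11, 9, 7, 3, 13, 8, 12, 15, 16, 2, 5]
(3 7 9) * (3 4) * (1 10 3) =(1 10 3 7 9 4) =[0, 10, 2, 7, 1, 5, 6, 9, 8, 4, 3]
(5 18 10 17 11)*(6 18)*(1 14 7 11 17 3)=(1 14 7 11 5 6 18 10 3)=[0, 14, 2, 1, 4, 6, 18, 11, 8, 9, 3, 5, 12, 13, 7, 15, 16, 17, 10]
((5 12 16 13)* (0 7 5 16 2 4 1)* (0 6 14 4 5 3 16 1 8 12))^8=((0 7 3 16 13 1 6 14 4 8 12 2 5))^8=(0 4 16 2 6 7 8 13 5 14 3 12 1)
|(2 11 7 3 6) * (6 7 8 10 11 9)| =|(2 9 6)(3 7)(8 10 11)| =6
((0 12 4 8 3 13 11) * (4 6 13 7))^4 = (0 11 13 6 12) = ((0 12 6 13 11)(3 7 4 8))^4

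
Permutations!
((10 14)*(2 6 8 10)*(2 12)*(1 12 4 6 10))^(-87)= (1 12 2 10 14 4 6 8)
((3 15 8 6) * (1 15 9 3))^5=(1 15 8 6)(3 9)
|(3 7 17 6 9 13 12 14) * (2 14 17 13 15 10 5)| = |(2 14 3 7 13 12 17 6 9 15 10 5)| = 12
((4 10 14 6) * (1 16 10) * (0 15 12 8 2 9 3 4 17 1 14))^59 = (0 8 3 6 16 15 2 4 17 10 12 9 14 1)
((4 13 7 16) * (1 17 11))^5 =(1 11 17)(4 13 7 16)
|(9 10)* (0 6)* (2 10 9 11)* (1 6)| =3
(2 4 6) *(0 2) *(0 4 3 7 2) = (2 3 7)(4 6) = [0, 1, 3, 7, 6, 5, 4, 2]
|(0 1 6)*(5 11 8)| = 3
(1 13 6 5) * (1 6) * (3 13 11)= (1 11 3 13)(5 6)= [0, 11, 2, 13, 4, 6, 5, 7, 8, 9, 10, 3, 12, 1]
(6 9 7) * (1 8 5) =(1 8 5)(6 9 7) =[0, 8, 2, 3, 4, 1, 9, 6, 5, 7]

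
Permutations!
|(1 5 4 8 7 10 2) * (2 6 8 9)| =20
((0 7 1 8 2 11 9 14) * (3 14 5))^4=(0 2 3 1 9)(5 7 11 14 8)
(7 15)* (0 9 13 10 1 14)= [9, 14, 2, 3, 4, 5, 6, 15, 8, 13, 1, 11, 12, 10, 0, 7]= (0 9 13 10 1 14)(7 15)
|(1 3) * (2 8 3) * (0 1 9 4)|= |(0 1 2 8 3 9 4)|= 7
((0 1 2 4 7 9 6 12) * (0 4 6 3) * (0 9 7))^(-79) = ((0 1 2 6 12 4)(3 9))^(-79) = (0 4 12 6 2 1)(3 9)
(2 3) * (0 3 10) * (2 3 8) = (0 8 2 10) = [8, 1, 10, 3, 4, 5, 6, 7, 2, 9, 0]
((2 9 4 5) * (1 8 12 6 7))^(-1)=(1 7 6 12 8)(2 5 4 9)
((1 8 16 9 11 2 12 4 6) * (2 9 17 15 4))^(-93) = (1 4 17 8 6 15 16)(2 12)(9 11) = ((1 8 16 17 15 4 6)(2 12)(9 11))^(-93)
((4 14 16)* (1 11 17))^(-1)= ((1 11 17)(4 14 16))^(-1)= (1 17 11)(4 16 14)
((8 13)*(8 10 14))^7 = (8 14 10 13)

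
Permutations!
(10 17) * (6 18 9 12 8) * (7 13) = (6 18 9 12 8)(7 13)(10 17) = [0, 1, 2, 3, 4, 5, 18, 13, 6, 12, 17, 11, 8, 7, 14, 15, 16, 10, 9]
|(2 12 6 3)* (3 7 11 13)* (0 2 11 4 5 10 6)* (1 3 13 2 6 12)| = |(13)(0 6 7 4 5 10 12)(1 3 11 2)| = 28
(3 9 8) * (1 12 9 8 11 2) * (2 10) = (1 12 9 11 10 2)(3 8) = [0, 12, 1, 8, 4, 5, 6, 7, 3, 11, 2, 10, 9]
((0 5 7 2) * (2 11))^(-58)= (0 7 2 5 11)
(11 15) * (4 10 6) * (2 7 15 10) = (2 7 15 11 10 6 4) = [0, 1, 7, 3, 2, 5, 4, 15, 8, 9, 6, 10, 12, 13, 14, 11]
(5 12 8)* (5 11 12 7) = (5 7)(8 11 12) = [0, 1, 2, 3, 4, 7, 6, 5, 11, 9, 10, 12, 8]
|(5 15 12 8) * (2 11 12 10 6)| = |(2 11 12 8 5 15 10 6)| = 8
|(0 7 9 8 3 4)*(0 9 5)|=12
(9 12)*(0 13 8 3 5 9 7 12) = (0 13 8 3 5 9)(7 12) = [13, 1, 2, 5, 4, 9, 6, 12, 3, 0, 10, 11, 7, 8]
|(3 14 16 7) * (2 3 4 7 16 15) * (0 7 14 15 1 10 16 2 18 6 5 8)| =14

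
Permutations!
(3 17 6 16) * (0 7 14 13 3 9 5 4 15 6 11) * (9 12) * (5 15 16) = (0 7 14 13 3 17 11)(4 16 12 9 15 6 5) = [7, 1, 2, 17, 16, 4, 5, 14, 8, 15, 10, 0, 9, 3, 13, 6, 12, 11]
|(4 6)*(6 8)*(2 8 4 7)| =4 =|(2 8 6 7)|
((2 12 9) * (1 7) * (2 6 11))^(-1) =(1 7)(2 11 6 9 12)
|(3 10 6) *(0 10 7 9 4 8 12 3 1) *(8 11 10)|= |(0 8 12 3 7 9 4 11 10 6 1)|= 11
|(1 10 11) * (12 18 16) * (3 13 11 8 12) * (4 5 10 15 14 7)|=|(1 15 14 7 4 5 10 8 12 18 16 3 13 11)|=14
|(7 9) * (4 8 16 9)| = |(4 8 16 9 7)| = 5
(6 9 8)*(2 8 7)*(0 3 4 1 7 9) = [3, 7, 8, 4, 1, 5, 0, 2, 6, 9] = (9)(0 3 4 1 7 2 8 6)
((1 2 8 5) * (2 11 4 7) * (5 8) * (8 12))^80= (12)(1 4 2)(5 11 7)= ((1 11 4 7 2 5)(8 12))^80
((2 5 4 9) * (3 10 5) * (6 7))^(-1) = ((2 3 10 5 4 9)(6 7))^(-1) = (2 9 4 5 10 3)(6 7)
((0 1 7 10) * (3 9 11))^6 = (11)(0 7)(1 10)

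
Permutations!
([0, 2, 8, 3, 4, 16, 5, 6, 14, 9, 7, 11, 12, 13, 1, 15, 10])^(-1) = (1 14 8 2)(5 6 7 10 16)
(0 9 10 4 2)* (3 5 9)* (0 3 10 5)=[10, 1, 3, 0, 2, 9, 6, 7, 8, 5, 4]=(0 10 4 2 3)(5 9)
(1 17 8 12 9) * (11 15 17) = (1 11 15 17 8 12 9) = [0, 11, 2, 3, 4, 5, 6, 7, 12, 1, 10, 15, 9, 13, 14, 17, 16, 8]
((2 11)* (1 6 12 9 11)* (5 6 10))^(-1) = (1 2 11 9 12 6 5 10)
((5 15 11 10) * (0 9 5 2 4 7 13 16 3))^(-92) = ((0 9 5 15 11 10 2 4 7 13 16 3))^(-92) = (0 11 7)(2 16 5)(3 15 4)(9 10 13)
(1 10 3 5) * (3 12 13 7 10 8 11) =[0, 8, 2, 5, 4, 1, 6, 10, 11, 9, 12, 3, 13, 7] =(1 8 11 3 5)(7 10 12 13)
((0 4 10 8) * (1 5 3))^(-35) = ((0 4 10 8)(1 5 3))^(-35) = (0 4 10 8)(1 5 3)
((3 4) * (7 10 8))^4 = ((3 4)(7 10 8))^4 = (7 10 8)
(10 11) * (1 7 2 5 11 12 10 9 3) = (1 7 2 5 11 9 3)(10 12) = [0, 7, 5, 1, 4, 11, 6, 2, 8, 3, 12, 9, 10]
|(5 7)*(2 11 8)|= 6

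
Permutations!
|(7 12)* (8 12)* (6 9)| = 6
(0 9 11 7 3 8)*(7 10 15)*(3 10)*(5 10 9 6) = (0 6 5 10 15 7 9 11 3 8) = [6, 1, 2, 8, 4, 10, 5, 9, 0, 11, 15, 3, 12, 13, 14, 7]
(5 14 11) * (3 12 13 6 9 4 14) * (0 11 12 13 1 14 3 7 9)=(0 11 5 7 9 4 3 13 6)(1 14 12)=[11, 14, 2, 13, 3, 7, 0, 9, 8, 4, 10, 5, 1, 6, 12]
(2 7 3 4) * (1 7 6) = [0, 7, 6, 4, 2, 5, 1, 3] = (1 7 3 4 2 6)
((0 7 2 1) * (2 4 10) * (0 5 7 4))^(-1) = (0 7 5 1 2 10 4)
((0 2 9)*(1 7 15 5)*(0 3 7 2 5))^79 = (0 15 7 3 9 2 1 5)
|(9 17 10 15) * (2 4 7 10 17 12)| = 7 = |(17)(2 4 7 10 15 9 12)|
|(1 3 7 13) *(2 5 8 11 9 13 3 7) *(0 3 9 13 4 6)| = |(0 3 2 5 8 11 13 1 7 9 4 6)| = 12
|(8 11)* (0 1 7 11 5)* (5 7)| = |(0 1 5)(7 11 8)| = 3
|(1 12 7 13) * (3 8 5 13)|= |(1 12 7 3 8 5 13)|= 7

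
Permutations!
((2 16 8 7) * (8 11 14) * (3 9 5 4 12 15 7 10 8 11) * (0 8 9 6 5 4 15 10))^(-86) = ((0 8)(2 16 3 6 5 15 7)(4 12 10 9)(11 14))^(-86) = (2 15 6 16 7 5 3)(4 10)(9 12)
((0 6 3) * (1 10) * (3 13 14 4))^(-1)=((0 6 13 14 4 3)(1 10))^(-1)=(0 3 4 14 13 6)(1 10)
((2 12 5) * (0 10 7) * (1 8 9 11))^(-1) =(0 7 10)(1 11 9 8)(2 5 12)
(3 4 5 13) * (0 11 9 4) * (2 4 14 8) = (0 11 9 14 8 2 4 5 13 3) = [11, 1, 4, 0, 5, 13, 6, 7, 2, 14, 10, 9, 12, 3, 8]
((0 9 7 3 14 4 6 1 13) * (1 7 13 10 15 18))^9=(1 10 15 18)(3 7 6 4 14)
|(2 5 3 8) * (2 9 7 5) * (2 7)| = 6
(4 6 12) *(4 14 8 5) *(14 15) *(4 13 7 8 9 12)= (4 6)(5 13 7 8)(9 12 15 14)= [0, 1, 2, 3, 6, 13, 4, 8, 5, 12, 10, 11, 15, 7, 9, 14]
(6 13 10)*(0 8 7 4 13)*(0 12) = (0 8 7 4 13 10 6 12) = [8, 1, 2, 3, 13, 5, 12, 4, 7, 9, 6, 11, 0, 10]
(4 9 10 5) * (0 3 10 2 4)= (0 3 10 5)(2 4 9)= [3, 1, 4, 10, 9, 0, 6, 7, 8, 2, 5]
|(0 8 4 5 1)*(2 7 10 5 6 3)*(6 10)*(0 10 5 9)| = |(0 8 4 5 1 10 9)(2 7 6 3)| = 28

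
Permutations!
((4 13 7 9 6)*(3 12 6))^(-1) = ((3 12 6 4 13 7 9))^(-1) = (3 9 7 13 4 6 12)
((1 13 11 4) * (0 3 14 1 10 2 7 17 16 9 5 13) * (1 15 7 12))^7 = (0 9 12 17 10 15 11 3 5 1 16 2 7 4 14 13)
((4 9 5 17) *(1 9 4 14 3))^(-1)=(1 3 14 17 5 9)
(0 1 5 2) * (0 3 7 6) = [1, 5, 3, 7, 4, 2, 0, 6] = (0 1 5 2 3 7 6)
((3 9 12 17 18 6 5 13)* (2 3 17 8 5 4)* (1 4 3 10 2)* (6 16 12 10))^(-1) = (1 4)(2 10 9 3 6)(5 8 12 16 18 17 13)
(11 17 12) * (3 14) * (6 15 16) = [0, 1, 2, 14, 4, 5, 15, 7, 8, 9, 10, 17, 11, 13, 3, 16, 6, 12] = (3 14)(6 15 16)(11 17 12)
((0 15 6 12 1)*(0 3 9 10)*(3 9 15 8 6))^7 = ((0 8 6 12 1 9 10)(3 15))^7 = (3 15)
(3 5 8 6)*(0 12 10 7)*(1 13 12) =[1, 13, 2, 5, 4, 8, 3, 0, 6, 9, 7, 11, 10, 12] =(0 1 13 12 10 7)(3 5 8 6)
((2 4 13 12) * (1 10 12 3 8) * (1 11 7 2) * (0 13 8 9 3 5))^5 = ((0 13 5)(1 10 12)(2 4 8 11 7)(3 9))^5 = (0 5 13)(1 12 10)(3 9)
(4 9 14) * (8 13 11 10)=(4 9 14)(8 13 11 10)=[0, 1, 2, 3, 9, 5, 6, 7, 13, 14, 8, 10, 12, 11, 4]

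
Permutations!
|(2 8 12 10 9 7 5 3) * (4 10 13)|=|(2 8 12 13 4 10 9 7 5 3)|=10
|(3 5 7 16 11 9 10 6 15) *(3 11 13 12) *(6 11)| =6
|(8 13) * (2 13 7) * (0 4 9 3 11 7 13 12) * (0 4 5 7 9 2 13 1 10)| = 21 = |(0 5 7 13 8 1 10)(2 12 4)(3 11 9)|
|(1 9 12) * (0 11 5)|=3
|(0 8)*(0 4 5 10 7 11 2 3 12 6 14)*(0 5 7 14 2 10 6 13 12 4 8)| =|(2 3 4 7 11 10 14 5 6)(12 13)| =18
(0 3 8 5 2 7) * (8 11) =[3, 1, 7, 11, 4, 2, 6, 0, 5, 9, 10, 8] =(0 3 11 8 5 2 7)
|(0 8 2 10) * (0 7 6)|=6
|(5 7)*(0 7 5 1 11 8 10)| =|(0 7 1 11 8 10)| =6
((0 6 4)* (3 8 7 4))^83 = (0 4 7 8 3 6)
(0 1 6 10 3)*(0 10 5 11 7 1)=(1 6 5 11 7)(3 10)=[0, 6, 2, 10, 4, 11, 5, 1, 8, 9, 3, 7]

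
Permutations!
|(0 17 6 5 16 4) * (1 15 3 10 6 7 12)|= |(0 17 7 12 1 15 3 10 6 5 16 4)|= 12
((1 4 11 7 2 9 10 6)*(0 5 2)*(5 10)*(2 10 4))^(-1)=((0 4 11 7)(1 2 9 5 10 6))^(-1)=(0 7 11 4)(1 6 10 5 9 2)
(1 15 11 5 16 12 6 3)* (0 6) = (0 6 3 1 15 11 5 16 12) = [6, 15, 2, 1, 4, 16, 3, 7, 8, 9, 10, 5, 0, 13, 14, 11, 12]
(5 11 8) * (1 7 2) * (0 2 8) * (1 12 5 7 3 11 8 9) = (0 2 12 5 8 7 9 1 3 11) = [2, 3, 12, 11, 4, 8, 6, 9, 7, 1, 10, 0, 5]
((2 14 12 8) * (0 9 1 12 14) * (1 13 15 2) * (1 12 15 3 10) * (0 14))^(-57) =((0 9 13 3 10 1 15 2 14)(8 12))^(-57) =(0 15 3)(1 13 14)(2 10 9)(8 12)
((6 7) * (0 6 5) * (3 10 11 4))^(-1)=((0 6 7 5)(3 10 11 4))^(-1)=(0 5 7 6)(3 4 11 10)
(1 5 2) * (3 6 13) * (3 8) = (1 5 2)(3 6 13 8) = [0, 5, 1, 6, 4, 2, 13, 7, 3, 9, 10, 11, 12, 8]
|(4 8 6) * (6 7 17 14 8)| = 4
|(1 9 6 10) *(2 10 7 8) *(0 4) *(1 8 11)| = 30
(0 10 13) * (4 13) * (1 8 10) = (0 1 8 10 4 13) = [1, 8, 2, 3, 13, 5, 6, 7, 10, 9, 4, 11, 12, 0]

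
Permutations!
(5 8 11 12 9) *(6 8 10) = [0, 1, 2, 3, 4, 10, 8, 7, 11, 5, 6, 12, 9] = (5 10 6 8 11 12 9)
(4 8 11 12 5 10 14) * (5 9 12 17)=(4 8 11 17 5 10 14)(9 12)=[0, 1, 2, 3, 8, 10, 6, 7, 11, 12, 14, 17, 9, 13, 4, 15, 16, 5]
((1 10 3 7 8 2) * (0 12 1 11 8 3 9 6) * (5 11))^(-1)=((0 12 1 10 9 6)(2 5 11 8)(3 7))^(-1)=(0 6 9 10 1 12)(2 8 11 5)(3 7)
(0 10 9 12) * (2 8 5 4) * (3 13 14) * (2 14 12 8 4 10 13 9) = (0 13 12)(2 4 14 3 9 8 5 10) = [13, 1, 4, 9, 14, 10, 6, 7, 5, 8, 2, 11, 0, 12, 3]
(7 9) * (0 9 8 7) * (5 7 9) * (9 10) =[5, 1, 2, 3, 4, 7, 6, 8, 10, 0, 9] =(0 5 7 8 10 9)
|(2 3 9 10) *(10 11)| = |(2 3 9 11 10)| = 5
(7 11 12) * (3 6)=(3 6)(7 11 12)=[0, 1, 2, 6, 4, 5, 3, 11, 8, 9, 10, 12, 7]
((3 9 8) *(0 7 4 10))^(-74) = (0 4)(3 9 8)(7 10)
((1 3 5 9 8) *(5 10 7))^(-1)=(1 8 9 5 7 10 3)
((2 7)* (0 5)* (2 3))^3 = (7)(0 5)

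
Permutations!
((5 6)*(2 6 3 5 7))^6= (7)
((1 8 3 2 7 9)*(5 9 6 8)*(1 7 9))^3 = (1 5)(2 6)(3 7)(8 9) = ((1 5)(2 9 7 6 8 3))^3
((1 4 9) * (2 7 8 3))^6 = (9)(2 8)(3 7)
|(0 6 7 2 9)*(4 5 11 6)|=8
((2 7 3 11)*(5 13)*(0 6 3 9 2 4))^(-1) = (0 4 11 3 6)(2 9 7)(5 13) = ((0 6 3 11 4)(2 7 9)(5 13))^(-1)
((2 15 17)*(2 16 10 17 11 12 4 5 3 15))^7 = (3 15 11 12 4 5)(10 17 16)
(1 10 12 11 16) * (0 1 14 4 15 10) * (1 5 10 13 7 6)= (0 5 10 12 11 16 14 4 15 13 7 6 1)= [5, 0, 2, 3, 15, 10, 1, 6, 8, 9, 12, 16, 11, 7, 4, 13, 14]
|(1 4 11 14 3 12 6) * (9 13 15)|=|(1 4 11 14 3 12 6)(9 13 15)|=21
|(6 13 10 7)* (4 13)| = |(4 13 10 7 6)| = 5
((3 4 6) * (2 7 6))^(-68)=((2 7 6 3 4))^(-68)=(2 6 4 7 3)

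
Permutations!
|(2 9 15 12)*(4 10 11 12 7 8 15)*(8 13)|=|(2 9 4 10 11 12)(7 13 8 15)|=12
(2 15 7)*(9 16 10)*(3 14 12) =(2 15 7)(3 14 12)(9 16 10) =[0, 1, 15, 14, 4, 5, 6, 2, 8, 16, 9, 11, 3, 13, 12, 7, 10]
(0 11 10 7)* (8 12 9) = [11, 1, 2, 3, 4, 5, 6, 0, 12, 8, 7, 10, 9] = (0 11 10 7)(8 12 9)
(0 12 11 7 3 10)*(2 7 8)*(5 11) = [12, 1, 7, 10, 4, 11, 6, 3, 2, 9, 0, 8, 5] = (0 12 5 11 8 2 7 3 10)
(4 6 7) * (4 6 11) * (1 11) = (1 11 4)(6 7) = [0, 11, 2, 3, 1, 5, 7, 6, 8, 9, 10, 4]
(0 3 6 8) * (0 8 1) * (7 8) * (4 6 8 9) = (0 3 8 7 9 4 6 1) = [3, 0, 2, 8, 6, 5, 1, 9, 7, 4]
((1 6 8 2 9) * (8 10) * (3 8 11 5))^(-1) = (1 9 2 8 3 5 11 10 6)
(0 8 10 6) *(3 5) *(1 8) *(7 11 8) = [1, 7, 2, 5, 4, 3, 0, 11, 10, 9, 6, 8] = (0 1 7 11 8 10 6)(3 5)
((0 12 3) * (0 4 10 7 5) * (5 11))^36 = (0 10)(3 11)(4 5)(7 12)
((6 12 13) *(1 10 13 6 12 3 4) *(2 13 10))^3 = (1 12 4 13 3 2 6)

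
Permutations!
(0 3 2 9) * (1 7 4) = [3, 7, 9, 2, 1, 5, 6, 4, 8, 0] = (0 3 2 9)(1 7 4)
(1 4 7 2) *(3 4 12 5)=[0, 12, 1, 4, 7, 3, 6, 2, 8, 9, 10, 11, 5]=(1 12 5 3 4 7 2)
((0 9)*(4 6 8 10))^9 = (0 9)(4 6 8 10)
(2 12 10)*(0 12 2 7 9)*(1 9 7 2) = [12, 9, 1, 3, 4, 5, 6, 7, 8, 0, 2, 11, 10] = (0 12 10 2 1 9)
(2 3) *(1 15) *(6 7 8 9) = [0, 15, 3, 2, 4, 5, 7, 8, 9, 6, 10, 11, 12, 13, 14, 1] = (1 15)(2 3)(6 7 8 9)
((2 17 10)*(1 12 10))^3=((1 12 10 2 17))^3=(1 2 12 17 10)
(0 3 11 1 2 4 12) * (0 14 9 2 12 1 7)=(0 3 11 7)(1 12 14 9 2 4)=[3, 12, 4, 11, 1, 5, 6, 0, 8, 2, 10, 7, 14, 13, 9]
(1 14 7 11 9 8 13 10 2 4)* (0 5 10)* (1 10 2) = (0 5 2 4 10 1 14 7 11 9 8 13) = [5, 14, 4, 3, 10, 2, 6, 11, 13, 8, 1, 9, 12, 0, 7]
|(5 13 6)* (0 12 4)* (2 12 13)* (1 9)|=|(0 13 6 5 2 12 4)(1 9)|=14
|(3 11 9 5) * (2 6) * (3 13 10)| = |(2 6)(3 11 9 5 13 10)| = 6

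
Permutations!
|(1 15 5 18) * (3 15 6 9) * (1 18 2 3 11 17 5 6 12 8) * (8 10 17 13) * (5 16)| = 14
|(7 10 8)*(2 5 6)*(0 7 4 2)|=|(0 7 10 8 4 2 5 6)|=8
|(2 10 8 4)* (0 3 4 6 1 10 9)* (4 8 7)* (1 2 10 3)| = 21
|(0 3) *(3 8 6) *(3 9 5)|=|(0 8 6 9 5 3)|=6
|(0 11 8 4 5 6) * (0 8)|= 4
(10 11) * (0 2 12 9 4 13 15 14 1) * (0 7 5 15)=(0 2 12 9 4 13)(1 7 5 15 14)(10 11)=[2, 7, 12, 3, 13, 15, 6, 5, 8, 4, 11, 10, 9, 0, 1, 14]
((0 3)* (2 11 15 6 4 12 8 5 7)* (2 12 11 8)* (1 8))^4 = ((0 3)(1 8 5 7 12 2)(4 11 15 6))^4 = (15)(1 12 5)(2 7 8)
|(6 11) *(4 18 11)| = 4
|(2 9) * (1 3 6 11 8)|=|(1 3 6 11 8)(2 9)|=10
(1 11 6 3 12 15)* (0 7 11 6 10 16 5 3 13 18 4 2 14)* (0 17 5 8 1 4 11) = (0 7)(1 6 13 18 11 10 16 8)(2 14 17 5 3 12 15 4) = [7, 6, 14, 12, 2, 3, 13, 0, 1, 9, 16, 10, 15, 18, 17, 4, 8, 5, 11]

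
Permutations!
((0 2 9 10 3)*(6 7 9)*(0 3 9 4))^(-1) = ((0 2 6 7 4)(9 10))^(-1) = (0 4 7 6 2)(9 10)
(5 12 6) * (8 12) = (5 8 12 6) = [0, 1, 2, 3, 4, 8, 5, 7, 12, 9, 10, 11, 6]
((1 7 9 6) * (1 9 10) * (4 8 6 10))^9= (1 4 6 10 7 8 9)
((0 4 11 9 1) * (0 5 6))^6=(0 6 5 1 9 11 4)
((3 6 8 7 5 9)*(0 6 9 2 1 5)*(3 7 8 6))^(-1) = (0 7 9 3)(1 2 5)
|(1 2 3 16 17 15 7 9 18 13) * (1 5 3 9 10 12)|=13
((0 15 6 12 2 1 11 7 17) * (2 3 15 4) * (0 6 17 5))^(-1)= (0 5 7 11 1 2 4)(3 12 6 17 15)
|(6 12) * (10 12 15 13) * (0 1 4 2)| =|(0 1 4 2)(6 15 13 10 12)| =20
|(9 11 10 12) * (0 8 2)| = 12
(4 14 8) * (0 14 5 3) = (0 14 8 4 5 3) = [14, 1, 2, 0, 5, 3, 6, 7, 4, 9, 10, 11, 12, 13, 8]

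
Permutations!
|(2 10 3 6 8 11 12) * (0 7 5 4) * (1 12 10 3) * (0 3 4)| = 9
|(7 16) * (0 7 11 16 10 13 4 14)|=|(0 7 10 13 4 14)(11 16)|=6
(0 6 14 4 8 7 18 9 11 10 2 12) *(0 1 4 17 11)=(0 6 14 17 11 10 2 12 1 4 8 7 18 9)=[6, 4, 12, 3, 8, 5, 14, 18, 7, 0, 2, 10, 1, 13, 17, 15, 16, 11, 9]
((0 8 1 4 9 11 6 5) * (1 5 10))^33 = (1 11)(4 6)(9 10)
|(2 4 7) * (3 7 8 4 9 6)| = 10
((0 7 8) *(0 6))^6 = ((0 7 8 6))^6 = (0 8)(6 7)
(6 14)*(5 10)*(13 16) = [0, 1, 2, 3, 4, 10, 14, 7, 8, 9, 5, 11, 12, 16, 6, 15, 13] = (5 10)(6 14)(13 16)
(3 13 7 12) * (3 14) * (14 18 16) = (3 13 7 12 18 16 14) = [0, 1, 2, 13, 4, 5, 6, 12, 8, 9, 10, 11, 18, 7, 3, 15, 14, 17, 16]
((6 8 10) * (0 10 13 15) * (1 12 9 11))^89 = (0 15 13 8 6 10)(1 12 9 11) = ((0 10 6 8 13 15)(1 12 9 11))^89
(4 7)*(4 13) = (4 7 13) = [0, 1, 2, 3, 7, 5, 6, 13, 8, 9, 10, 11, 12, 4]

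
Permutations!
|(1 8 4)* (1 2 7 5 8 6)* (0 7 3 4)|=12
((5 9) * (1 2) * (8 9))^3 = (9)(1 2)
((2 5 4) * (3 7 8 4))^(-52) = ((2 5 3 7 8 4))^(-52) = (2 3 8)(4 5 7)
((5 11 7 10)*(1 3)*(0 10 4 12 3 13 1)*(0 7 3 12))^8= (13)(0 10 5 11 3 7 4)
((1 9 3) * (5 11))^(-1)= (1 3 9)(5 11)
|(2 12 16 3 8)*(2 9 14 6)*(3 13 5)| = |(2 12 16 13 5 3 8 9 14 6)| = 10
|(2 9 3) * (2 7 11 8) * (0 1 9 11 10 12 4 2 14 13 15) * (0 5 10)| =10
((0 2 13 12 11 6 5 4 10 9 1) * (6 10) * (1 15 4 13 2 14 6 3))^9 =(0 15 12 14 4 11 6 3 10 5 1 9 13)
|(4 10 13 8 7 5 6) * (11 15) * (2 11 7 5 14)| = |(2 11 15 7 14)(4 10 13 8 5 6)| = 30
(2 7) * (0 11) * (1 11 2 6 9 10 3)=(0 2 7 6 9 10 3 1 11)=[2, 11, 7, 1, 4, 5, 9, 6, 8, 10, 3, 0]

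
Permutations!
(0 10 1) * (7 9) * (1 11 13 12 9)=(0 10 11 13 12 9 7 1)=[10, 0, 2, 3, 4, 5, 6, 1, 8, 7, 11, 13, 9, 12]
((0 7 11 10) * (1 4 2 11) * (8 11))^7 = (0 10 11 8 2 4 1 7)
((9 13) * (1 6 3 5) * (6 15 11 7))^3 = ((1 15 11 7 6 3 5)(9 13))^3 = (1 7 5 11 3 15 6)(9 13)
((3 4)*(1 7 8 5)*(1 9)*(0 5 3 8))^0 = (9)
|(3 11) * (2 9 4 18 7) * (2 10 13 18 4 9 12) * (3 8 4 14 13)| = |(2 12)(3 11 8 4 14 13 18 7 10)| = 18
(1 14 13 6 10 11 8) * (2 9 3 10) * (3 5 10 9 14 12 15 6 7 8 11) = (1 12 15 6 2 14 13 7 8)(3 9 5 10) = [0, 12, 14, 9, 4, 10, 2, 8, 1, 5, 3, 11, 15, 7, 13, 6]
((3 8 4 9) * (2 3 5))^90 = ((2 3 8 4 9 5))^90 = (9)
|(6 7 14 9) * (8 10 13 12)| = 4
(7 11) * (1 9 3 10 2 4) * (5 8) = [0, 9, 4, 10, 1, 8, 6, 11, 5, 3, 2, 7] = (1 9 3 10 2 4)(5 8)(7 11)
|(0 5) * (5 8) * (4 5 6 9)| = |(0 8 6 9 4 5)| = 6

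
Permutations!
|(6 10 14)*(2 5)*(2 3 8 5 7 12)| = 3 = |(2 7 12)(3 8 5)(6 10 14)|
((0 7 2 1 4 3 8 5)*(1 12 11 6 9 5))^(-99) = (0 6 2 5 11 7 9 12)(1 4 3 8)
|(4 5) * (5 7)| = 3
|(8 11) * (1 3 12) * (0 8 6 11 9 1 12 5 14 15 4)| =18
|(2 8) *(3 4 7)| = 6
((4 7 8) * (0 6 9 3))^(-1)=((0 6 9 3)(4 7 8))^(-1)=(0 3 9 6)(4 8 7)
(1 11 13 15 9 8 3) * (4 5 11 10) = (1 10 4 5 11 13 15 9 8 3) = [0, 10, 2, 1, 5, 11, 6, 7, 3, 8, 4, 13, 12, 15, 14, 9]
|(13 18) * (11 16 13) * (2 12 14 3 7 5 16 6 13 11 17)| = 12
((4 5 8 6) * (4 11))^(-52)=(4 6 5 11 8)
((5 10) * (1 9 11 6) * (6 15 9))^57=((1 6)(5 10)(9 11 15))^57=(15)(1 6)(5 10)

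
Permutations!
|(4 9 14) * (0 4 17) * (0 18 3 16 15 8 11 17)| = 28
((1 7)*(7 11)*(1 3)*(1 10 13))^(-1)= ((1 11 7 3 10 13))^(-1)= (1 13 10 3 7 11)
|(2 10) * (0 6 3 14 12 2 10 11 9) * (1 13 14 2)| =12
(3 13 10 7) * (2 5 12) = [0, 1, 5, 13, 4, 12, 6, 3, 8, 9, 7, 11, 2, 10] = (2 5 12)(3 13 10 7)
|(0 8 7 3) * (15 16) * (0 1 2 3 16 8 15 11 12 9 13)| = 9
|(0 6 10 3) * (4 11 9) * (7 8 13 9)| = 12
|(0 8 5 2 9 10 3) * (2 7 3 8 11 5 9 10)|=|(0 11 5 7 3)(2 10 8 9)|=20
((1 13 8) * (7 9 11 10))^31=(1 13 8)(7 10 11 9)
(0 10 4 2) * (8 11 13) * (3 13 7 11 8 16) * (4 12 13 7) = [10, 1, 0, 7, 2, 5, 6, 11, 8, 9, 12, 4, 13, 16, 14, 15, 3] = (0 10 12 13 16 3 7 11 4 2)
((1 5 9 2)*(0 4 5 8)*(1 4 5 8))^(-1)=(0 8 4 2 9 5)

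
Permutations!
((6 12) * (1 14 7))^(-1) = ((1 14 7)(6 12))^(-1) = (1 7 14)(6 12)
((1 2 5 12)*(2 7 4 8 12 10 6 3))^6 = ((1 7 4 8 12)(2 5 10 6 3))^6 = (1 7 4 8 12)(2 5 10 6 3)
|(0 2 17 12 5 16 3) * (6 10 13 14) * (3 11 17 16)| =8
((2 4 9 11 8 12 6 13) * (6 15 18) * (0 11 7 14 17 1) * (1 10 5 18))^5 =(0 1 15 12 8 11)(2 17 13 14 6 7 18 9 5 4 10)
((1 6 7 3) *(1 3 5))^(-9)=(1 5 7 6)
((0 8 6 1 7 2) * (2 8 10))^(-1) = ((0 10 2)(1 7 8 6))^(-1) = (0 2 10)(1 6 8 7)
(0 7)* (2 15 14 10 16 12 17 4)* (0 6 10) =(0 7 6 10 16 12 17 4 2 15 14) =[7, 1, 15, 3, 2, 5, 10, 6, 8, 9, 16, 11, 17, 13, 0, 14, 12, 4]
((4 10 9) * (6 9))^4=(10)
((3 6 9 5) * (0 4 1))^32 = (9)(0 1 4)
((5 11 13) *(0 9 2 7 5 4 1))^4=(0 5 1 7 4 2 13 9 11)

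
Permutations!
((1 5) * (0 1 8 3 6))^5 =(0 6 3 8 5 1)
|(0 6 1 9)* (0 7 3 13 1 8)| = |(0 6 8)(1 9 7 3 13)| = 15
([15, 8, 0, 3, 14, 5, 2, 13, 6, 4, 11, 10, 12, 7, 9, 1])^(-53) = [15, 8, 0, 3, 14, 5, 2, 13, 6, 4, 11, 10, 12, 7, 9, 1]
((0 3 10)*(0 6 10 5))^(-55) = ((0 3 5)(6 10))^(-55) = (0 5 3)(6 10)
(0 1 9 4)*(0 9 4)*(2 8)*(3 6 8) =(0 1 4 9)(2 3 6 8) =[1, 4, 3, 6, 9, 5, 8, 7, 2, 0]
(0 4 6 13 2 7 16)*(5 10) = [4, 1, 7, 3, 6, 10, 13, 16, 8, 9, 5, 11, 12, 2, 14, 15, 0] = (0 4 6 13 2 7 16)(5 10)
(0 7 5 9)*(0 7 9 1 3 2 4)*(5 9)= (0 5 1 3 2 4)(7 9)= [5, 3, 4, 2, 0, 1, 6, 9, 8, 7]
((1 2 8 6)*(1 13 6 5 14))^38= ((1 2 8 5 14)(6 13))^38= (1 5 2 14 8)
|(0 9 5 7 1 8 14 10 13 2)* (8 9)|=12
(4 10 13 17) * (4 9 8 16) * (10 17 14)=(4 17 9 8 16)(10 13 14)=[0, 1, 2, 3, 17, 5, 6, 7, 16, 8, 13, 11, 12, 14, 10, 15, 4, 9]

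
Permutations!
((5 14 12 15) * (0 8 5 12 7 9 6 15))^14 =(0 9 8 6 5 15 14 12 7)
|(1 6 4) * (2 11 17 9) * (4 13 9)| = 8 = |(1 6 13 9 2 11 17 4)|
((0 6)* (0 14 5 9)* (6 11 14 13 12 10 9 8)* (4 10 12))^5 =(0 6)(4 14)(5 10)(8 9)(11 13)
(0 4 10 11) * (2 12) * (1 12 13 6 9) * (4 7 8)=[7, 12, 13, 3, 10, 5, 9, 8, 4, 1, 11, 0, 2, 6]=(0 7 8 4 10 11)(1 12 2 13 6 9)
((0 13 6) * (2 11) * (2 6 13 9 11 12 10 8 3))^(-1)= ((13)(0 9 11 6)(2 12 10 8 3))^(-1)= (13)(0 6 11 9)(2 3 8 10 12)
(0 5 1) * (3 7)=[5, 0, 2, 7, 4, 1, 6, 3]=(0 5 1)(3 7)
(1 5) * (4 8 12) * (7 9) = [0, 5, 2, 3, 8, 1, 6, 9, 12, 7, 10, 11, 4] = (1 5)(4 8 12)(7 9)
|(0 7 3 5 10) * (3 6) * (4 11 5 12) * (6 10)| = 6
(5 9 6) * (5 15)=[0, 1, 2, 3, 4, 9, 15, 7, 8, 6, 10, 11, 12, 13, 14, 5]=(5 9 6 15)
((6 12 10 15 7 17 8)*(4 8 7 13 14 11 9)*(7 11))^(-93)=(4 12 13 17)(6 15 7 9)(8 10 14 11)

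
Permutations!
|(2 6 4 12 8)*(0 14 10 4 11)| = |(0 14 10 4 12 8 2 6 11)| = 9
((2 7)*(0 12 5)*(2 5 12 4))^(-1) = ((12)(0 4 2 7 5))^(-1) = (12)(0 5 7 2 4)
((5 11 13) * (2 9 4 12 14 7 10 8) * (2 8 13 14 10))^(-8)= ((2 9 4 12 10 13 5 11 14 7))^(-8)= (2 4 10 5 14)(7 9 12 13 11)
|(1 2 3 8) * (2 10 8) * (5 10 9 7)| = |(1 9 7 5 10 8)(2 3)| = 6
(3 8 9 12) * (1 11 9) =(1 11 9 12 3 8) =[0, 11, 2, 8, 4, 5, 6, 7, 1, 12, 10, 9, 3]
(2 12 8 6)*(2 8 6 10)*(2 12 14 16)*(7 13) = (2 14 16)(6 8 10 12)(7 13) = [0, 1, 14, 3, 4, 5, 8, 13, 10, 9, 12, 11, 6, 7, 16, 15, 2]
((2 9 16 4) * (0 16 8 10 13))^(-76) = (0 9)(2 13)(4 10)(8 16)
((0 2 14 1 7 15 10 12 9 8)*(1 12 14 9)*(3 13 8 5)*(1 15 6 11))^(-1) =((0 2 9 5 3 13 8)(1 7 6 11)(10 14 12 15))^(-1) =(0 8 13 3 5 9 2)(1 11 6 7)(10 15 12 14)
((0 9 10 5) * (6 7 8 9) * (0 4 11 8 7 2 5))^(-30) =((0 6 2 5 4 11 8 9 10))^(-30) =(0 8 5)(2 10 11)(4 6 9)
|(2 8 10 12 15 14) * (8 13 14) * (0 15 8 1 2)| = |(0 15 1 2 13 14)(8 10 12)| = 6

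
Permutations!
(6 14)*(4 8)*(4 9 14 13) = [0, 1, 2, 3, 8, 5, 13, 7, 9, 14, 10, 11, 12, 4, 6] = (4 8 9 14 6 13)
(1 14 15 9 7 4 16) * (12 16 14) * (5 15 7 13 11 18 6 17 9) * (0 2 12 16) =[2, 16, 12, 3, 14, 15, 17, 4, 8, 13, 10, 18, 0, 11, 7, 5, 1, 9, 6] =(0 2 12)(1 16)(4 14 7)(5 15)(6 17 9 13 11 18)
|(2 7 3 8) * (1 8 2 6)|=|(1 8 6)(2 7 3)|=3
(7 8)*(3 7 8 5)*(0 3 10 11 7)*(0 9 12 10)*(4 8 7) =[3, 1, 2, 9, 8, 0, 6, 5, 7, 12, 11, 4, 10] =(0 3 9 12 10 11 4 8 7 5)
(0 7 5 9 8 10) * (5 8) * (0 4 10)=(0 7 8)(4 10)(5 9)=[7, 1, 2, 3, 10, 9, 6, 8, 0, 5, 4]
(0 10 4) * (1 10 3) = (0 3 1 10 4) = [3, 10, 2, 1, 0, 5, 6, 7, 8, 9, 4]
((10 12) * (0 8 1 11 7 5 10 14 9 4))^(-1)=((0 8 1 11 7 5 10 12 14 9 4))^(-1)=(0 4 9 14 12 10 5 7 11 1 8)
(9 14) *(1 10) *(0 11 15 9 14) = (0 11 15 9)(1 10) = [11, 10, 2, 3, 4, 5, 6, 7, 8, 0, 1, 15, 12, 13, 14, 9]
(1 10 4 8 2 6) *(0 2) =(0 2 6 1 10 4 8) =[2, 10, 6, 3, 8, 5, 1, 7, 0, 9, 4]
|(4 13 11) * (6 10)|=6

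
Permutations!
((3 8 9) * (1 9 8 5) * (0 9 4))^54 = (9) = ((0 9 3 5 1 4))^54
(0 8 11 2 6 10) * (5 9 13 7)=(0 8 11 2 6 10)(5 9 13 7)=[8, 1, 6, 3, 4, 9, 10, 5, 11, 13, 0, 2, 12, 7]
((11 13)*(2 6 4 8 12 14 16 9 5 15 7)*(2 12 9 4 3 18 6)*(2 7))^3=((2 7 12 14 16 4 8 9 5 15)(3 18 6)(11 13))^3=(18)(2 14 8 15 12 4 5 7 16 9)(11 13)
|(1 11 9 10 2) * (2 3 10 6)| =10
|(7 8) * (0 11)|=2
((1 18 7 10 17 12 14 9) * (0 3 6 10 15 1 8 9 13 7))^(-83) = ((0 3 6 10 17 12 14 13 7 15 1 18)(8 9))^(-83) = (0 3 6 10 17 12 14 13 7 15 1 18)(8 9)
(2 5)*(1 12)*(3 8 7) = (1 12)(2 5)(3 8 7) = [0, 12, 5, 8, 4, 2, 6, 3, 7, 9, 10, 11, 1]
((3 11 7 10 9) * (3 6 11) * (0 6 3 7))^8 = ((0 6 11)(3 7 10 9))^8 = (0 11 6)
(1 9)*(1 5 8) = (1 9 5 8) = [0, 9, 2, 3, 4, 8, 6, 7, 1, 5]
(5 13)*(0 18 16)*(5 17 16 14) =(0 18 14 5 13 17 16) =[18, 1, 2, 3, 4, 13, 6, 7, 8, 9, 10, 11, 12, 17, 5, 15, 0, 16, 14]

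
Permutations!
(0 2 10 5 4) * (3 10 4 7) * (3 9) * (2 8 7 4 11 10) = (0 8 7 9 3 2 11 10 5 4) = [8, 1, 11, 2, 0, 4, 6, 9, 7, 3, 5, 10]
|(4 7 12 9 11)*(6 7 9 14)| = 12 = |(4 9 11)(6 7 12 14)|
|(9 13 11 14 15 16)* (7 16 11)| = 12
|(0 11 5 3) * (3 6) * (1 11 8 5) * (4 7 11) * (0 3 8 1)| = |(0 1 4 7 11)(5 6 8)| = 15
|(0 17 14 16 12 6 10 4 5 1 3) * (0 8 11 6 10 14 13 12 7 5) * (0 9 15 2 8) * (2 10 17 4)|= |(0 4 9 15 10 2 8 11 6 14 16 7 5 1 3)(12 17 13)|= 15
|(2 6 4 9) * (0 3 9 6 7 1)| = 6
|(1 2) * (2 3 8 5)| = 5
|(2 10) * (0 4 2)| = |(0 4 2 10)| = 4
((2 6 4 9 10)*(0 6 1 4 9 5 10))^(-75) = ((0 6 9)(1 4 5 10 2))^(-75) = (10)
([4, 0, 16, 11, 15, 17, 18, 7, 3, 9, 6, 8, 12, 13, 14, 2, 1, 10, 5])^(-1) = [1, 16, 15, 8, 0, 18, 10, 7, 11, 9, 17, 3, 12, 13, 14, 4, 2, 5, 6]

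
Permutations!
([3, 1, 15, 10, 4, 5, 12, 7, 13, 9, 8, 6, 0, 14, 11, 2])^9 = (2 15)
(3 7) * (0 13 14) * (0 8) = (0 13 14 8)(3 7) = [13, 1, 2, 7, 4, 5, 6, 3, 0, 9, 10, 11, 12, 14, 8]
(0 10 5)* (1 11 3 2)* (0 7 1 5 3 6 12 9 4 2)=(0 10 3)(1 11 6 12 9 4 2 5 7)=[10, 11, 5, 0, 2, 7, 12, 1, 8, 4, 3, 6, 9]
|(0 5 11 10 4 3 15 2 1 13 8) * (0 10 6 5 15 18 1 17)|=84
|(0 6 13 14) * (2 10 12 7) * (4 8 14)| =12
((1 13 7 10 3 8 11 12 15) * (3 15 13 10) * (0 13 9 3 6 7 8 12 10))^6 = (0 1 15 10 11 8 13)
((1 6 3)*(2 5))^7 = ((1 6 3)(2 5))^7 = (1 6 3)(2 5)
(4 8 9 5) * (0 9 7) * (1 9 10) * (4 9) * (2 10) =[2, 4, 10, 3, 8, 9, 6, 0, 7, 5, 1] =(0 2 10 1 4 8 7)(5 9)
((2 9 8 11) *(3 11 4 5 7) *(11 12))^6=((2 9 8 4 5 7 3 12 11))^6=(2 3 4)(5 9 12)(7 8 11)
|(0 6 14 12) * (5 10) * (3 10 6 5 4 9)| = |(0 5 6 14 12)(3 10 4 9)| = 20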